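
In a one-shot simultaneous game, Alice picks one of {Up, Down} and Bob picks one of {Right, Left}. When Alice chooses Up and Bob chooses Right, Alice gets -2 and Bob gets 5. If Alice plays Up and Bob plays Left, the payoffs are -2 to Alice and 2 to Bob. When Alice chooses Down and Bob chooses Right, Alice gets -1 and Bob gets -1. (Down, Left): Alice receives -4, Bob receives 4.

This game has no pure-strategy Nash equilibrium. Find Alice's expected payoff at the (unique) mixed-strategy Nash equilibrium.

-2

Bob's mix must leave Alice indifferent between Up and Down.
  Alice's payoff to Up: q·(-2) + (1−q)·(-2) = -2
  Alice's payoff to Down: q·(-1) + (1−q)·(-4) = 3q - 4
  -2 = 3q - 4  ⇒  -3q = -2  ⇒  q = 2/3.
At equilibrium Alice is indifferent across rows, so Alice's payoff equals the payoff from Up: (2/3)·(-2) + (1/3)·(-2) = -2.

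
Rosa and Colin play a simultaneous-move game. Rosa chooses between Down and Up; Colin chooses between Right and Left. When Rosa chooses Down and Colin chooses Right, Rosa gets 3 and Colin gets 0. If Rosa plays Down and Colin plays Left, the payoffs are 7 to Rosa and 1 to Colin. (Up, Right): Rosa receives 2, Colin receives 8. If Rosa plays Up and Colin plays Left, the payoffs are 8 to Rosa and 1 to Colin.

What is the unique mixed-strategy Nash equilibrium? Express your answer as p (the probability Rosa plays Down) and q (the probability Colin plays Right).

p = 7/8, q = 1/2

For Colin to be willing to mix, Colin must be indifferent between Right and Left, which pins down Rosa's mix.
  Colin's payoff from Right: p·0 + (1−p)·8 = -8p + 8
  Colin's payoff from Left: p·1 + (1−p)·1 = 1
  -8p + 8 = 1  ⇒  -8p = -7  ⇒  p = 7/8.
For Rosa to be willing to mix, Rosa must be indifferent between Down and Up, which pins down Colin's mix.
  Rosa's payoff from Down: q·3 + (1−q)·7 = -4q + 7
  Rosa's payoff from Up: q·2 + (1−q)·8 = -6q + 8
  -4q + 7 = -6q + 8  ⇒  2q = 1  ⇒  q = 1/2.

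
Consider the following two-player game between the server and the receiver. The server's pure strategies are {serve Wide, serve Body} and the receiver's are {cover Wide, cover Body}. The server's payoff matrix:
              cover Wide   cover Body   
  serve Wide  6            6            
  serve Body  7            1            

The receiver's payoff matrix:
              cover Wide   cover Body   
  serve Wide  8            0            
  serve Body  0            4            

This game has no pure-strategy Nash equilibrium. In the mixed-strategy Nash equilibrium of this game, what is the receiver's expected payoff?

Set the receiver's expected payoff from cover Wide equal to that from cover Body:
  the receiver's payoff from cover Wide: p·8 + (1−p)·0 = 8p
  the receiver's payoff from cover Body: p·0 + (1−p)·4 = -4p + 4
  8p = -4p + 4  ⇒  12p = 4  ⇒  p = 1/3.
At equilibrium the receiver is indifferent across columns, so the receiver's payoff equals the payoff from cover Wide: (1/3)·8 + (2/3)·0 = 8/3.

8/3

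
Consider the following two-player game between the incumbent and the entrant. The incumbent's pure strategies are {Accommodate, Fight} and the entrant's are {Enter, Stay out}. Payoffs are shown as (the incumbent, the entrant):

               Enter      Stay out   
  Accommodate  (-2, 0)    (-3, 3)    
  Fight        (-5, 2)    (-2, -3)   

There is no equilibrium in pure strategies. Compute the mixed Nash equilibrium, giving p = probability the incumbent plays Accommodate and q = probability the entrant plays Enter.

For the entrant to be willing to mix, the entrant must be indifferent between Enter and Stay out, which pins down the incumbent's mix.
  the entrant's payoff to Enter: p·0 + (1−p)·2 = -2p + 2
  the entrant's payoff to Stay out: p·3 + (1−p)·(-3) = 6p - 3
  -2p + 2 = 6p - 3  ⇒  -8p = -5  ⇒  p = 5/8.
The incumbent's indifference between Accommodate and Fight determines the entrant's mixing probability q:
  the incumbent's payoff from Accommodate: q·(-2) + (1−q)·(-3) = q - 3
  the incumbent's payoff from Fight: q·(-5) + (1−q)·(-2) = -3q - 2
  q - 3 = -3q - 2  ⇒  4q = 1  ⇒  q = 1/4.

p = 5/8, q = 1/4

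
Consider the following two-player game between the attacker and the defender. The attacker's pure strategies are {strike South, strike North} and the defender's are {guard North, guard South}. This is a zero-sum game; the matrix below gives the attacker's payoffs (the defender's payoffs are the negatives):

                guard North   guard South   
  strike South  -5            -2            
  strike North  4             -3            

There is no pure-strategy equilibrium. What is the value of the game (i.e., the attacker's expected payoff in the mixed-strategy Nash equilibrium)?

v = -23/10

For the attacker to be willing to mix, the attacker must be indifferent between strike South and strike North, which pins down the defender's mix.
  the attacker's payoff from strike South: q·(-5) + (1−q)·(-2) = -3q - 2
  the attacker's payoff from strike North: q·4 + (1−q)·(-3) = 7q - 3
  -3q - 2 = 7q - 3  ⇒  -10q = -1  ⇒  q = 1/10.
The value is the attacker's expected payoff against this mix (using strike South): (1/10)·(-5) + (9/10)·(-2) = -23/10.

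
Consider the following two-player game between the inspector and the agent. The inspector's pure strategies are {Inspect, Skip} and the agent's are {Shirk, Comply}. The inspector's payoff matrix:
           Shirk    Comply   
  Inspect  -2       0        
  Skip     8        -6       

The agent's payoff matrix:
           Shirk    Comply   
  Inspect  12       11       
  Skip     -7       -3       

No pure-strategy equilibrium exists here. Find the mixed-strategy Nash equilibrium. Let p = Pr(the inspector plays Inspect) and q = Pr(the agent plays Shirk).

p = 4/5, q = 3/8

The agent's indifference between Shirk and Comply determines the inspector's mixing probability p:
  the agent's payoff to Shirk: p·12 + (1−p)·(-7) = 19p - 7
  the agent's payoff to Comply: p·11 + (1−p)·(-3) = 14p - 3
  19p - 7 = 14p - 3  ⇒  5p = 4  ⇒  p = 4/5.
In a mixed equilibrium the inspector is indifferent between Inspect and Skip; this condition fixes q.
  the inspector's payoff to Inspect: q·(-2) + (1−q)·0 = -2q
  the inspector's payoff to Skip: q·8 + (1−q)·(-6) = 14q - 6
  -2q = 14q - 6  ⇒  -16q = -6  ⇒  q = 3/8.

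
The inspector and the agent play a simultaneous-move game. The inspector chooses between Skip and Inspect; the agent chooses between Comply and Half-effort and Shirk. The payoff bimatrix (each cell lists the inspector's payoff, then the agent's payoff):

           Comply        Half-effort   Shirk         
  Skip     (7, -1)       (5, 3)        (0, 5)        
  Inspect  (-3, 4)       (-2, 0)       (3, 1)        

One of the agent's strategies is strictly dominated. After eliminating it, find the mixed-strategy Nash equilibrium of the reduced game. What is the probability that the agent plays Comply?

The agent's strategy Half-effort is strictly dominated by Shirk: 5 > 3 and 1 > 0. Eliminate Half-effort.
The agent's mix must leave the inspector indifferent between Skip and Inspect.
  the inspector's expected payoff from Skip: q·7 + (1−q)·0 = 7q
  the inspector's expected payoff from Inspect: q·(-3) + (1−q)·3 = -6q + 3
  7q = -6q + 3  ⇒  13q = 3  ⇒  q = 3/13.

q = 3/13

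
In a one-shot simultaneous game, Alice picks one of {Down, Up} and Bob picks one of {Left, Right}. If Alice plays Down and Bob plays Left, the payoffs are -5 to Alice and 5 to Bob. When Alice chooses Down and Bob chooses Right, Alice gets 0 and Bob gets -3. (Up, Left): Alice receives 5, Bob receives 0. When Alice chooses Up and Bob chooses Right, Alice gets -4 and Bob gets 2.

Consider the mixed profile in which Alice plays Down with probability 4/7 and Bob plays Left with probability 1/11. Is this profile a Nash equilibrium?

Given Alice's mix p = 4/7, Bob's payoff from Left is 20/7 but from Right is -6/7. Bob strictly prefers Left, so Bob would not mix.
So the proposed profile is not a Nash equilibrium.

No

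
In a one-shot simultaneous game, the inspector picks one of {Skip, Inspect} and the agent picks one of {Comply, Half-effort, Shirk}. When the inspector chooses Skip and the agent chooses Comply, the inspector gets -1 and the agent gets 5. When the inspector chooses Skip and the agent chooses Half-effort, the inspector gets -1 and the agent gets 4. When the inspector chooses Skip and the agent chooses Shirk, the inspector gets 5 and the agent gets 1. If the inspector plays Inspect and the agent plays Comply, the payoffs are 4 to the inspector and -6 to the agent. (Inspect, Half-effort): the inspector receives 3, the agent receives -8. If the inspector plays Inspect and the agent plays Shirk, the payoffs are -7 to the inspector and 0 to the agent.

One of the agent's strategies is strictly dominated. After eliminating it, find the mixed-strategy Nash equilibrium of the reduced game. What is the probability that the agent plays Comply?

The agent's strategy Half-effort is strictly dominated by Comply: 5 > 4 and -6 > -8. Eliminate Half-effort.
The agent's mix must leave the inspector indifferent between Skip and Inspect.
  the inspector's expected payoff from Skip: q·(-1) + (1−q)·5 = -6q + 5
  the inspector's expected payoff from Inspect: q·4 + (1−q)·(-7) = 11q - 7
  -6q + 5 = 11q - 7  ⇒  -17q = -12  ⇒  q = 12/17.

q = 12/17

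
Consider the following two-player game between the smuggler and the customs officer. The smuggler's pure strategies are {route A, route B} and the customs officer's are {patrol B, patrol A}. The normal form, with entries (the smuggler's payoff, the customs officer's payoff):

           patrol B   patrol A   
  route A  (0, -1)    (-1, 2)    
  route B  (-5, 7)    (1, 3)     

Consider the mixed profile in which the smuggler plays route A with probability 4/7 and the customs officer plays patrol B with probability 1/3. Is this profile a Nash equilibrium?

No

Given the customs officer's mix q = 1/3, the smuggler's payoff from route A is -2/3 but from route B is -1. The smuggler strictly prefers route A, so the smuggler would not mix.
So the proposed profile is not a Nash equilibrium.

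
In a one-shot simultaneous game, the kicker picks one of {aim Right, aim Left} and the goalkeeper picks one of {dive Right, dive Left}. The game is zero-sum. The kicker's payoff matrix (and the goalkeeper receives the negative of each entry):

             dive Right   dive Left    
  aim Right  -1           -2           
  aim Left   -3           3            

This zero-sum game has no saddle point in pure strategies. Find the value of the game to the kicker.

In a mixed equilibrium the kicker is indifferent between aim Right and aim Left; this condition fixes q.
  the kicker's expected payoff from aim Right: q·(-1) + (1−q)·(-2) = q - 2
  the kicker's expected payoff from aim Left: q·(-3) + (1−q)·3 = -6q + 3
  q - 2 = -6q + 3  ⇒  7q = 5  ⇒  q = 5/7.
The value is the kicker's expected payoff against this mix (using aim Right): (5/7)·(-1) + (2/7)·(-2) = -9/7.

v = -9/7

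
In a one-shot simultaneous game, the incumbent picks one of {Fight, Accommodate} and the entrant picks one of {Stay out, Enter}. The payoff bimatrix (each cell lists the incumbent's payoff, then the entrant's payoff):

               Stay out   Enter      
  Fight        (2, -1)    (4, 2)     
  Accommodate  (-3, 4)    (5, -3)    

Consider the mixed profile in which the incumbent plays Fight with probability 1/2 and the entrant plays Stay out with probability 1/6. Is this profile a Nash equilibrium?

No

Given the incumbent's mix p = 1/2, the entrant's payoff from Stay out is 3/2 but from Enter is -1/2. The entrant strictly prefers Stay out, so the entrant would not mix.
So the proposed profile is not a Nash equilibrium.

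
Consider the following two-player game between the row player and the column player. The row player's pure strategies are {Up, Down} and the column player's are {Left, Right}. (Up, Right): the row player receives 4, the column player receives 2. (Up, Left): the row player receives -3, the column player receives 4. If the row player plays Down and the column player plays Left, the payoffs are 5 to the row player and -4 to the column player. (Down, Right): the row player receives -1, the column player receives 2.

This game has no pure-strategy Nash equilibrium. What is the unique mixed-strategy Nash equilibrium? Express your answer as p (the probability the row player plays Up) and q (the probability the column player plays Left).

For the column player to be willing to mix, the column player must be indifferent between Left and Right, which pins down the row player's mix.
  the column player's payoff from Left: p·4 + (1−p)·(-4) = 8p - 4
  the column player's payoff from Right: p·2 + (1−p)·2 = 2
  8p - 4 = 2  ⇒  8p = 6  ⇒  p = 3/4.
The column player's mix must leave the row player indifferent between Up and Down.
  the row player's payoff to Up: q·(-3) + (1−q)·4 = -7q + 4
  the row player's payoff to Down: q·5 + (1−q)·(-1) = 6q - 1
  -7q + 4 = 6q - 1  ⇒  -13q = -5  ⇒  q = 5/13.

p = 3/4, q = 5/13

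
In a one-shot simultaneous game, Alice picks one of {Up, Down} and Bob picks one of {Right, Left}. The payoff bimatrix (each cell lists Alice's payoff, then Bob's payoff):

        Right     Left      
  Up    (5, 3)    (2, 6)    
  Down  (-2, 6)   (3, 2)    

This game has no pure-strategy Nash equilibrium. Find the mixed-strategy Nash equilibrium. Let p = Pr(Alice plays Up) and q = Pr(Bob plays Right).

In a mixed equilibrium Bob is indifferent between Right and Left; this condition fixes p.
  Bob's payoff from Right: p·3 + (1−p)·6 = -3p + 6
  Bob's payoff from Left: p·6 + (1−p)·2 = 4p + 2
  -3p + 6 = 4p + 2  ⇒  -7p = -4  ⇒  p = 4/7.
In a mixed equilibrium Alice is indifferent between Up and Down; this condition fixes q.
  Alice's expected payoff from Up: q·5 + (1−q)·2 = 3q + 2
  Alice's expected payoff from Down: q·(-2) + (1−q)·3 = -5q + 3
  3q + 2 = -5q + 3  ⇒  8q = 1  ⇒  q = 1/8.

p = 4/7, q = 1/8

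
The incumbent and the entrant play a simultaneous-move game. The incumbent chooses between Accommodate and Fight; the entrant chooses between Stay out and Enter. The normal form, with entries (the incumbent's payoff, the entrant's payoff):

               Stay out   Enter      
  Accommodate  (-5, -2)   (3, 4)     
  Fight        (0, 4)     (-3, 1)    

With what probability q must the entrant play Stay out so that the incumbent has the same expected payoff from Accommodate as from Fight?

q = 6/11

The entrant's mix must leave the incumbent indifferent between Accommodate and Fight.
  the incumbent's expected payoff from Accommodate: q·(-5) + (1−q)·3 = -8q + 3
  the incumbent's expected payoff from Fight: q·0 + (1−q)·(-3) = 3q - 3
  -8q + 3 = 3q - 3  ⇒  -11q = -6  ⇒  q = 6/11.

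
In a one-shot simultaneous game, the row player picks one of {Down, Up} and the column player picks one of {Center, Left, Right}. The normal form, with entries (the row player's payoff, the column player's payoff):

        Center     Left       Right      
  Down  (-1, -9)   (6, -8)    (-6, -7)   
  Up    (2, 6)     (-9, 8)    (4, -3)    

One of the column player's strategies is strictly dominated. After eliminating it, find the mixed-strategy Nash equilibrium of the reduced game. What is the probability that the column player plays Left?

The column player's strategy Center is strictly dominated by Left: -8 > -9 and 8 > 6. Eliminate Center.
In a mixed equilibrium the row player is indifferent between Down and Up; this condition fixes q.
  the row player's expected payoff from Down: q·6 + (1−q)·(-6) = 12q - 6
  the row player's expected payoff from Up: q·(-9) + (1−q)·4 = -13q + 4
  12q - 6 = -13q + 4  ⇒  25q = 10  ⇒  q = 2/5.

q = 2/5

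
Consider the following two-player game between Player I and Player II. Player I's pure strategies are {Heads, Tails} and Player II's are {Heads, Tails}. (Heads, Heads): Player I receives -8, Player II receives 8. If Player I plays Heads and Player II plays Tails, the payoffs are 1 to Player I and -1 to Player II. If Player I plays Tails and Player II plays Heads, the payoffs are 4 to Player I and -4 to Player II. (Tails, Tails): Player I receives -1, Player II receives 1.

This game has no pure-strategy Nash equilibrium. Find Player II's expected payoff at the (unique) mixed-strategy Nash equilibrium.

2/7

Player II's indifference between Heads and Tails determines Player I's mixing probability p:
  Player II's payoff to Heads: p·8 + (1−p)·(-4) = 12p - 4
  Player II's payoff to Tails: p·(-1) + (1−p)·1 = -2p + 1
  12p - 4 = -2p + 1  ⇒  14p = 5  ⇒  p = 5/14.
At equilibrium Player II is indifferent across columns, so Player II's payoff equals the payoff from Heads: (5/14)·8 + (9/14)·(-4) = 2/7.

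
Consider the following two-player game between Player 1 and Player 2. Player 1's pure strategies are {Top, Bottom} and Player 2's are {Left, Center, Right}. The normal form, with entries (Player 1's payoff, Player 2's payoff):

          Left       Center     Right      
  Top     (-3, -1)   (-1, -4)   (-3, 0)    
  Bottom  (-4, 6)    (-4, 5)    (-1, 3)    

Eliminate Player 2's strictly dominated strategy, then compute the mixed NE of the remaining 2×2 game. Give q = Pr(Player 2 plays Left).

q = 2/3

Player 2's strategy Center is strictly dominated by Left: -1 > -4 and 6 > 5. Eliminate Center.
Set Player 1's expected payoff from Top equal to that from Bottom:
  Player 1's payoff from Top: q·(-3) + (1−q)·(-3) = -3
  Player 1's payoff from Bottom: q·(-4) + (1−q)·(-1) = -3q - 1
  -3 = -3q - 1  ⇒  3q = 2  ⇒  q = 2/3.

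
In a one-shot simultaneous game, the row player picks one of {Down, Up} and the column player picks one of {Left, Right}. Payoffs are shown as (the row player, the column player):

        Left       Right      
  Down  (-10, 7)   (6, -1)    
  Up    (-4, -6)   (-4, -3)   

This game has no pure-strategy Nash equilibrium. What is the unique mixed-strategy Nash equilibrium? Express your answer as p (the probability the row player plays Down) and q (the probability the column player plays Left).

Set the column player's expected payoff from Left equal to that from Right:
  the column player's expected payoff from Left: p·7 + (1−p)·(-6) = 13p - 6
  the column player's expected payoff from Right: p·(-1) + (1−p)·(-3) = 2p - 3
  13p - 6 = 2p - 3  ⇒  11p = 3  ⇒  p = 3/11.
Set the row player's expected payoff from Down equal to that from Up:
  the row player's payoff to Down: q·(-10) + (1−q)·6 = -16q + 6
  the row player's payoff to Up: q·(-4) + (1−q)·(-4) = -4
  -16q + 6 = -4  ⇒  -16q = -10  ⇒  q = 5/8.

p = 3/11, q = 5/8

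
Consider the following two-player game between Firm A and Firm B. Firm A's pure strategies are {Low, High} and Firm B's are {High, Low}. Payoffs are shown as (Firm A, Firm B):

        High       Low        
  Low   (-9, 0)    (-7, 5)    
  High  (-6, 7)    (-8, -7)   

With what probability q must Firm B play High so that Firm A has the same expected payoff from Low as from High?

q = 1/4

Firm A's indifference between Low and High determines Firm B's mixing probability q:
  Firm A's payoff to Low: q·(-9) + (1−q)·(-7) = -2q - 7
  Firm A's payoff to High: q·(-6) + (1−q)·(-8) = 2q - 8
  -2q - 7 = 2q - 8  ⇒  -4q = -1  ⇒  q = 1/4.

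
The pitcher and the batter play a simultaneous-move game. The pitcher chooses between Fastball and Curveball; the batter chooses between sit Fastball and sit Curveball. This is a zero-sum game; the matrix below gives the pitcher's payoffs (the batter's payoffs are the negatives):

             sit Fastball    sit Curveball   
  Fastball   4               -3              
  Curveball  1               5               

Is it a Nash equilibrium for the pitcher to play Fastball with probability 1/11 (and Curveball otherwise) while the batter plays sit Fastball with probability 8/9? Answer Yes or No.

No

Given the pitcher's mix p = 1/11, the batter's payoff from sit Fastball is -14/11 but from sit Curveball is -47/11. The batter strictly prefers sit Fastball, so the batter would not mix.
So the proposed profile is not a Nash equilibrium.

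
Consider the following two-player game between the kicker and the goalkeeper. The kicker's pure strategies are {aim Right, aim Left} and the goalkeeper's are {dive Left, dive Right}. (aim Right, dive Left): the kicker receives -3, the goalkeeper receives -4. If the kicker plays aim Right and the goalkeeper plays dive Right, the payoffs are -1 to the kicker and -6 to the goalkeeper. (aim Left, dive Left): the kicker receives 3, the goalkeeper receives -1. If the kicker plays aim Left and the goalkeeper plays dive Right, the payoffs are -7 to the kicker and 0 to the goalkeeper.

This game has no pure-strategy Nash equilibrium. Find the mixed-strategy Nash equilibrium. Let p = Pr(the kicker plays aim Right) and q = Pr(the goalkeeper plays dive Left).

Set the goalkeeper's expected payoff from dive Left equal to that from dive Right:
  the goalkeeper's expected payoff from dive Left: p·(-4) + (1−p)·(-1) = -3p - 1
  the goalkeeper's expected payoff from dive Right: p·(-6) + (1−p)·0 = -6p
  -3p - 1 = -6p  ⇒  3p = 1  ⇒  p = 1/3.
For the kicker to be willing to mix, the kicker must be indifferent between aim Right and aim Left, which pins down the goalkeeper's mix.
  the kicker's payoff to aim Right: q·(-3) + (1−q)·(-1) = -2q - 1
  the kicker's payoff to aim Left: q·3 + (1−q)·(-7) = 10q - 7
  -2q - 1 = 10q - 7  ⇒  -12q = -6  ⇒  q = 1/2.

p = 1/3, q = 1/2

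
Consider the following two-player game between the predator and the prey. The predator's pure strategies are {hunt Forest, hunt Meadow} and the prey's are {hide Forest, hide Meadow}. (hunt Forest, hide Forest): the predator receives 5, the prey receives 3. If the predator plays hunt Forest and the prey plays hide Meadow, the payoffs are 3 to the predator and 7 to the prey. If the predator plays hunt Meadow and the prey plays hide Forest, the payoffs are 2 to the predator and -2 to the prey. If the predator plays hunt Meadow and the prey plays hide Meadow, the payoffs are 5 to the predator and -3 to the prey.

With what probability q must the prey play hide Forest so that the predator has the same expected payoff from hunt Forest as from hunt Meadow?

In a mixed equilibrium the predator is indifferent between hunt Forest and hunt Meadow; this condition fixes q.
  the predator's expected payoff from hunt Forest: q·5 + (1−q)·3 = 2q + 3
  the predator's expected payoff from hunt Meadow: q·2 + (1−q)·5 = -3q + 5
  2q + 3 = -3q + 5  ⇒  5q = 2  ⇒  q = 2/5.

q = 2/5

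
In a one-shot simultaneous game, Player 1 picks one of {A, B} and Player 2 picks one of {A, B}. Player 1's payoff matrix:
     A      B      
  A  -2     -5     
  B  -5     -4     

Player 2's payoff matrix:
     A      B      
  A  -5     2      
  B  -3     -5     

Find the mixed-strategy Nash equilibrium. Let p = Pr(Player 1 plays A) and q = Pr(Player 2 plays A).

p = 2/9, q = 1/4

Set Player 2's expected payoff from A equal to that from B:
  Player 2's expected payoff from A: p·(-5) + (1−p)·(-3) = -2p - 3
  Player 2's expected payoff from B: p·2 + (1−p)·(-5) = 7p - 5
  -2p - 3 = 7p - 5  ⇒  -9p = -2  ⇒  p = 2/9.
In a mixed equilibrium Player 1 is indifferent between A and B; this condition fixes q.
  Player 1's payoff from A: q·(-2) + (1−q)·(-5) = 3q - 5
  Player 1's payoff from B: q·(-5) + (1−q)·(-4) = -q - 4
  3q - 5 = -q - 4  ⇒  4q = 1  ⇒  q = 1/4.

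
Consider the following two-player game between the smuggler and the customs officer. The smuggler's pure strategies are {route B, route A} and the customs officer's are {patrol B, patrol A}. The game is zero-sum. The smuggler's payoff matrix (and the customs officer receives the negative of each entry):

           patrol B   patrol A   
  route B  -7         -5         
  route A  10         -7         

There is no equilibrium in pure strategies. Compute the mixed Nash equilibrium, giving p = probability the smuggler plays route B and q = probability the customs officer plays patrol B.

p = 17/19, q = 2/19

For the customs officer to be willing to mix, the customs officer must be indifferent between patrol B and patrol A, which pins down the smuggler's mix.
  the customs officer's payoff to patrol B: p·7 + (1−p)·(-10) = 17p - 10
  the customs officer's payoff to patrol A: p·5 + (1−p)·7 = -2p + 7
  17p - 10 = -2p + 7  ⇒  19p = 17  ⇒  p = 17/19.
For the smuggler to be willing to mix, the smuggler must be indifferent between route B and route A, which pins down the customs officer's mix.
  the smuggler's expected payoff from route B: q·(-7) + (1−q)·(-5) = -2q - 5
  the smuggler's expected payoff from route A: q·10 + (1−q)·(-7) = 17q - 7
  -2q - 5 = 17q - 7  ⇒  -19q = -2  ⇒  q = 2/19.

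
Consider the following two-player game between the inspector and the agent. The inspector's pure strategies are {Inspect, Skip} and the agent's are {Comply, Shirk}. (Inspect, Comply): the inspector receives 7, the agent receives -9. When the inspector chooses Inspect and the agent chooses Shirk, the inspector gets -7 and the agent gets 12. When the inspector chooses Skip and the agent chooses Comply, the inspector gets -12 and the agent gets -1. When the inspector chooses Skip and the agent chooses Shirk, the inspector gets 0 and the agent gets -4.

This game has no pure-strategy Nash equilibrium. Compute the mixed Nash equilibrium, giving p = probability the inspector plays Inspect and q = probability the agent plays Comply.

p = 1/8, q = 7/26

Set the agent's expected payoff from Comply equal to that from Shirk:
  the agent's payoff to Comply: p·(-9) + (1−p)·(-1) = -8p - 1
  the agent's payoff to Shirk: p·12 + (1−p)·(-4) = 16p - 4
  -8p - 1 = 16p - 4  ⇒  -24p = -3  ⇒  p = 1/8.
The inspector's indifference between Inspect and Skip determines the agent's mixing probability q:
  the inspector's payoff to Inspect: q·7 + (1−q)·(-7) = 14q - 7
  the inspector's payoff to Skip: q·(-12) + (1−q)·0 = -12q
  14q - 7 = -12q  ⇒  26q = 7  ⇒  q = 7/26.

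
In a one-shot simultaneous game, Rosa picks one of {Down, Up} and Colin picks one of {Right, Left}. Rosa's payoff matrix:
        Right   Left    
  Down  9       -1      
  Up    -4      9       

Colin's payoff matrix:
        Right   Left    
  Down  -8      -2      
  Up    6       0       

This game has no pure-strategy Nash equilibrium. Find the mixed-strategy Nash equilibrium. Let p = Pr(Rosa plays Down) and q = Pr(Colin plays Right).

For Colin to be willing to mix, Colin must be indifferent between Right and Left, which pins down Rosa's mix.
  Colin's expected payoff from Right: p·(-8) + (1−p)·6 = -14p + 6
  Colin's expected payoff from Left: p·(-2) + (1−p)·0 = -2p
  -14p + 6 = -2p  ⇒  -12p = -6  ⇒  p = 1/2.
Set Rosa's expected payoff from Down equal to that from Up:
  Rosa's payoff to Down: q·9 + (1−q)·(-1) = 10q - 1
  Rosa's payoff to Up: q·(-4) + (1−q)·9 = -13q + 9
  10q - 1 = -13q + 9  ⇒  23q = 10  ⇒  q = 10/23.

p = 1/2, q = 10/23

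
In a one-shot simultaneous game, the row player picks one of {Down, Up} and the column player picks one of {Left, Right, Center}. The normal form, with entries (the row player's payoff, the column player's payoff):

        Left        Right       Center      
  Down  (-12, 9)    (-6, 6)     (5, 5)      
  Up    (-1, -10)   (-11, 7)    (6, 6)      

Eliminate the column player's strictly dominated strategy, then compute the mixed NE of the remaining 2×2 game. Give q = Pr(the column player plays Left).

q = 5/16

The column player's strategy Center is strictly dominated by Right: 6 > 5 and 7 > 6. Eliminate Center.
In a mixed equilibrium the row player is indifferent between Down and Up; this condition fixes q.
  the row player's payoff from Down: q·(-12) + (1−q)·(-6) = -6q - 6
  the row player's payoff from Up: q·(-1) + (1−q)·(-11) = 10q - 11
  -6q - 6 = 10q - 11  ⇒  -16q = -5  ⇒  q = 5/16.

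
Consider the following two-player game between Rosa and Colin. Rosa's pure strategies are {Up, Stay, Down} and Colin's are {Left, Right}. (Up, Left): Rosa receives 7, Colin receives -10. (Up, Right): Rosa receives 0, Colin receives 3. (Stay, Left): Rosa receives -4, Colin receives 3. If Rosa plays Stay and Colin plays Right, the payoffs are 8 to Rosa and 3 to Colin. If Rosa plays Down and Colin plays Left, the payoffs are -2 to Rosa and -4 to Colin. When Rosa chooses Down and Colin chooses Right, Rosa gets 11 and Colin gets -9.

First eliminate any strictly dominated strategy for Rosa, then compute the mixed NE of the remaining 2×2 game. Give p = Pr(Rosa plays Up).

p = 5/18

Rosa's strategy Stay is strictly dominated by Down: -2 > -4 and 11 > 8. Eliminate Stay.
Rosa's mix must leave Colin indifferent between Left and Right.
  Colin's expected payoff from Left: p·(-10) + (1−p)·(-4) = -6p - 4
  Colin's expected payoff from Right: p·3 + (1−p)·(-9) = 12p - 9
  -6p - 4 = 12p - 9  ⇒  -18p = -5  ⇒  p = 5/18.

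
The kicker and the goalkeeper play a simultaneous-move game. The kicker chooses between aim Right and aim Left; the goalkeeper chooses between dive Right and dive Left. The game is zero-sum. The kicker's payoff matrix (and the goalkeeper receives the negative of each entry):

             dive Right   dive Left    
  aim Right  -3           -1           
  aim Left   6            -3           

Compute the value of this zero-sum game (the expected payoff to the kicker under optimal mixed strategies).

Set the kicker's expected payoff from aim Right equal to that from aim Left:
  the kicker's payoff from aim Right: q·(-3) + (1−q)·(-1) = -2q - 1
  the kicker's payoff from aim Left: q·6 + (1−q)·(-3) = 9q - 3
  -2q - 1 = 9q - 3  ⇒  -11q = -2  ⇒  q = 2/11.
The value is the kicker's expected payoff against this mix (using aim Right): (2/11)·(-3) + (9/11)·(-1) = -15/11.

v = -15/11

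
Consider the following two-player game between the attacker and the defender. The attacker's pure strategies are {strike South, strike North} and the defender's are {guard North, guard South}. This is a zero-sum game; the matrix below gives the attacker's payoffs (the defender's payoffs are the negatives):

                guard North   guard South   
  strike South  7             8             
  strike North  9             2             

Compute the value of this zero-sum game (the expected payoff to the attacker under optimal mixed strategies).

The defender's mix must leave the attacker indifferent between strike South and strike North.
  the attacker's expected payoff from strike South: q·7 + (1−q)·8 = -q + 8
  the attacker's expected payoff from strike North: q·9 + (1−q)·2 = 7q + 2
  -q + 8 = 7q + 2  ⇒  -8q = -6  ⇒  q = 3/4.
The value is the attacker's expected payoff against this mix (using strike South): (3/4)·7 + (1/4)·8 = 29/4.

v = 29/4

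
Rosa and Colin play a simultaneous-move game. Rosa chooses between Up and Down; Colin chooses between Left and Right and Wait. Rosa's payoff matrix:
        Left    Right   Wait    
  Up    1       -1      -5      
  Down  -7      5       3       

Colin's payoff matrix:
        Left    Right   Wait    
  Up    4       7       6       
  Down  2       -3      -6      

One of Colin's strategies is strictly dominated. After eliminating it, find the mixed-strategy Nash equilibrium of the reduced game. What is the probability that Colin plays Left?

q = 3/7

Colin's strategy Wait is strictly dominated by Right: 7 > 6 and -3 > -6. Eliminate Wait.
For Rosa to be willing to mix, Rosa must be indifferent between Up and Down, which pins down Colin's mix.
  Rosa's payoff to Up: q·1 + (1−q)·(-1) = 2q - 1
  Rosa's payoff to Down: q·(-7) + (1−q)·5 = -12q + 5
  2q - 1 = -12q + 5  ⇒  14q = 6  ⇒  q = 3/7.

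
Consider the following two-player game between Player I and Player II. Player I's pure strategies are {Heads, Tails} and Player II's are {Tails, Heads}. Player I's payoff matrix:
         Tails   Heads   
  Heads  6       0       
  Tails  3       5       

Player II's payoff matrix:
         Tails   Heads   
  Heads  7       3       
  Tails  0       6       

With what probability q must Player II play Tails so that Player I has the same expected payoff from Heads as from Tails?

q = 5/8

In a mixed equilibrium Player I is indifferent between Heads and Tails; this condition fixes q.
  Player I's expected payoff from Heads: q·6 + (1−q)·0 = 6q
  Player I's expected payoff from Tails: q·3 + (1−q)·5 = -2q + 5
  6q = -2q + 5  ⇒  8q = 5  ⇒  q = 5/8.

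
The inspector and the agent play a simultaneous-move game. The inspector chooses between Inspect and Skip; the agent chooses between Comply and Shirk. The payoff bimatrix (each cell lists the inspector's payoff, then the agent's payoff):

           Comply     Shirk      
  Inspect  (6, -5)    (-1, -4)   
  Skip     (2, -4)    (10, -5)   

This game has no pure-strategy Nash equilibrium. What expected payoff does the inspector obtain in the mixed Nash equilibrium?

62/15

Set the inspector's expected payoff from Inspect equal to that from Skip:
  the inspector's payoff to Inspect: q·6 + (1−q)·(-1) = 7q - 1
  the inspector's payoff to Skip: q·2 + (1−q)·10 = -8q + 10
  7q - 1 = -8q + 10  ⇒  15q = 11  ⇒  q = 11/15.
At equilibrium the inspector is indifferent across rows, so the inspector's payoff equals the payoff from Inspect: (11/15)·6 + (4/15)·(-1) = 62/15.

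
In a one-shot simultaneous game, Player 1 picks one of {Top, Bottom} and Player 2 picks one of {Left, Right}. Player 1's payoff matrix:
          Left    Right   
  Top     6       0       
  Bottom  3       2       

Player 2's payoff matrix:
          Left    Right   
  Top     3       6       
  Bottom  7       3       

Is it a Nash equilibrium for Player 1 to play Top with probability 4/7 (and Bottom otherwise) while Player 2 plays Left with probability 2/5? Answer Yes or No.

Check Player 2's indifference given Player 1's mix p = 4/7:
  payoff from Left = 33/7; payoff from Right = 33/7 — equal.
Check Player 1's indifference given Player 2's mix q = 2/5:
  payoff from Top = 12/5; payoff from Bottom = 12/5 — equal.
Both players are indifferent, so neither can profitably deviate.

Yes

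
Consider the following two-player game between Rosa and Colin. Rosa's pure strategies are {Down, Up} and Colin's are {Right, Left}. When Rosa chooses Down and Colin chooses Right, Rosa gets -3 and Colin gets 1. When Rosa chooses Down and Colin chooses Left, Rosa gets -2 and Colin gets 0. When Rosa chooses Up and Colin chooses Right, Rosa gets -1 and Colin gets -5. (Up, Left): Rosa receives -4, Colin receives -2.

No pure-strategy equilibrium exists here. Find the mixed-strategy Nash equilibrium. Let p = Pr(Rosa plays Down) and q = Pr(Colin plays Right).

For Colin to be willing to mix, Colin must be indifferent between Right and Left, which pins down Rosa's mix.
  Colin's payoff to Right: p·1 + (1−p)·(-5) = 6p - 5
  Colin's payoff to Left: p·0 + (1−p)·(-2) = 2p - 2
  6p - 5 = 2p - 2  ⇒  4p = 3  ⇒  p = 3/4.
Colin's mix must leave Rosa indifferent between Down and Up.
  Rosa's payoff from Down: q·(-3) + (1−q)·(-2) = -q - 2
  Rosa's payoff from Up: q·(-1) + (1−q)·(-4) = 3q - 4
  -q - 2 = 3q - 4  ⇒  -4q = -2  ⇒  q = 1/2.

p = 3/4, q = 1/2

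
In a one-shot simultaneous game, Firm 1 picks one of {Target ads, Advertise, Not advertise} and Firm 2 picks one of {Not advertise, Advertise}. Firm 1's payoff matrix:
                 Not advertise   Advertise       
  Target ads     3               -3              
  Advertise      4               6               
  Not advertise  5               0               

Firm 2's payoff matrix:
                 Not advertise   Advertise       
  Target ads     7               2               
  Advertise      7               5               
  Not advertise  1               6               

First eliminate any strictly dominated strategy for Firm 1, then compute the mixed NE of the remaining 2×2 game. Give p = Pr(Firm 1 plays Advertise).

Firm 1's strategy Target ads is strictly dominated by Not advertise: 5 > 3 and 0 > -3. Eliminate Target ads.
For Firm 2 to be willing to mix, Firm 2 must be indifferent between Not advertise and Advertise, which pins down Firm 1's mix.
  Firm 2's payoff to Not advertise: p·7 + (1−p)·1 = 6p + 1
  Firm 2's payoff to Advertise: p·5 + (1−p)·6 = -p + 6
  6p + 1 = -p + 6  ⇒  7p = 5  ⇒  p = 5/7.

p = 5/7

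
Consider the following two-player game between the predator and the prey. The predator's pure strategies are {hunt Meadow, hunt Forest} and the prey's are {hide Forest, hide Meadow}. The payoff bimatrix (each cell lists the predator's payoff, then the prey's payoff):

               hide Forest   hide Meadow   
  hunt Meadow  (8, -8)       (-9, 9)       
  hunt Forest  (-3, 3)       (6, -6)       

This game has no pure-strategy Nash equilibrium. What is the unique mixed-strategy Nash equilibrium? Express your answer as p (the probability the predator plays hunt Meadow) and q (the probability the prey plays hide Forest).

p = 9/26, q = 15/26

In a mixed equilibrium the prey is indifferent between hide Forest and hide Meadow; this condition fixes p.
  the prey's payoff from hide Forest: p·(-8) + (1−p)·3 = -11p + 3
  the prey's payoff from hide Meadow: p·9 + (1−p)·(-6) = 15p - 6
  -11p + 3 = 15p - 6  ⇒  -26p = -9  ⇒  p = 9/26.
Set the predator's expected payoff from hunt Meadow equal to that from hunt Forest:
  the predator's payoff from hunt Meadow: q·8 + (1−q)·(-9) = 17q - 9
  the predator's payoff from hunt Forest: q·(-3) + (1−q)·6 = -9q + 6
  17q - 9 = -9q + 6  ⇒  26q = 15  ⇒  q = 15/26.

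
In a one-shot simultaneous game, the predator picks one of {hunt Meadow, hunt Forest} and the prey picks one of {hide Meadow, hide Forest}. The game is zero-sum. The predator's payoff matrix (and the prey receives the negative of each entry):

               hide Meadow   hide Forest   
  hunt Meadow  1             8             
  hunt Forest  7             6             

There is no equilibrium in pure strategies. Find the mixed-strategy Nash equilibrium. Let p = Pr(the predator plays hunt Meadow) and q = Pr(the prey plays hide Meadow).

p = 1/8, q = 1/4

The predator's mix must leave the prey indifferent between hide Meadow and hide Forest.
  the prey's payoff to hide Meadow: p·(-1) + (1−p)·(-7) = 6p - 7
  the prey's payoff to hide Forest: p·(-8) + (1−p)·(-6) = -2p - 6
  6p - 7 = -2p - 6  ⇒  8p = 1  ⇒  p = 1/8.
The prey's mix must leave the predator indifferent between hunt Meadow and hunt Forest.
  the predator's expected payoff from hunt Meadow: q·1 + (1−q)·8 = -7q + 8
  the predator's expected payoff from hunt Forest: q·7 + (1−q)·6 = q + 6
  -7q + 8 = q + 6  ⇒  -8q = -2  ⇒  q = 1/4.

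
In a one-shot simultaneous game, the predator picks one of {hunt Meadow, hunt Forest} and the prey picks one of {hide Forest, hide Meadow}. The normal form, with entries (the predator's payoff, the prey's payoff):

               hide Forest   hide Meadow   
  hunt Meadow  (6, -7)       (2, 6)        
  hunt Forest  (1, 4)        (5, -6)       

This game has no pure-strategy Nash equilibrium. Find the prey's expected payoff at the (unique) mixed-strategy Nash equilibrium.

-18/23

The predator's mix must leave the prey indifferent between hide Forest and hide Meadow.
  the prey's expected payoff from hide Forest: p·(-7) + (1−p)·4 = -11p + 4
  the prey's expected payoff from hide Meadow: p·6 + (1−p)·(-6) = 12p - 6
  -11p + 4 = 12p - 6  ⇒  -23p = -10  ⇒  p = 10/23.
At equilibrium the prey is indifferent across columns, so the prey's payoff equals the payoff from hide Forest: (10/23)·(-7) + (13/23)·4 = -18/23.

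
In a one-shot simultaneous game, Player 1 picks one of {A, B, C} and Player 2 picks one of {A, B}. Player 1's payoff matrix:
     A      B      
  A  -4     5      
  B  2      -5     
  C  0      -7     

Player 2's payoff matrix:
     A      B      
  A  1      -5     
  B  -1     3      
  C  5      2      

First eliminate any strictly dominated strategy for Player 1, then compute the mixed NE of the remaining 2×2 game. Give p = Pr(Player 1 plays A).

p = 2/5

Player 1's strategy C is strictly dominated by B: 2 > 0 and -5 > -7. Eliminate C.
Set Player 2's expected payoff from A equal to that from B:
  Player 2's payoff from A: p·1 + (1−p)·(-1) = 2p - 1
  Player 2's payoff from B: p·(-5) + (1−p)·3 = -8p + 3
  2p - 1 = -8p + 3  ⇒  10p = 4  ⇒  p = 2/5.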